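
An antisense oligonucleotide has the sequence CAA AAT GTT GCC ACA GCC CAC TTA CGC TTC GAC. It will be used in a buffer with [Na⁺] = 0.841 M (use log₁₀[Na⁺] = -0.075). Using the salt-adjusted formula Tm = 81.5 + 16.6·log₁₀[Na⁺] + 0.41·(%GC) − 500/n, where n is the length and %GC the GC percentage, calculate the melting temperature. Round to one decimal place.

86.2°C

Length n = 33. T=7, G=5, A=9, C=12
G+C = 17, so %GC = 17/33 × 100 = 51.515%
Salt term: 16.6 × (-0.075) = -1.245
GC term: 0.41 × 51.515 = 21.121; length term: −500/33 = −15.152
Tm = 81.5 + (-1.245) + 21.121 − 15.152 = 86.224 → 86.2°C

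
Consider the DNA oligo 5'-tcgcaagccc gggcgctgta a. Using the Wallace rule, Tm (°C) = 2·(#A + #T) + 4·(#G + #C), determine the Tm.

70°C

Counting bases: G=7, A=4, C=7, T=3
A+T = 7, G+C = 14
Tm = 2(7) + 4(14) = 14 + 56 = 70°C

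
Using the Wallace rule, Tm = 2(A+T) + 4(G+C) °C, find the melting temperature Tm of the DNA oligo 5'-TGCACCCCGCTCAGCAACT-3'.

62°C

C=9, T=3, A=4, G=3
AT pairs contribute 7, GC pairs contribute 12.
Tm = 2×7 + 4×12 = 62°C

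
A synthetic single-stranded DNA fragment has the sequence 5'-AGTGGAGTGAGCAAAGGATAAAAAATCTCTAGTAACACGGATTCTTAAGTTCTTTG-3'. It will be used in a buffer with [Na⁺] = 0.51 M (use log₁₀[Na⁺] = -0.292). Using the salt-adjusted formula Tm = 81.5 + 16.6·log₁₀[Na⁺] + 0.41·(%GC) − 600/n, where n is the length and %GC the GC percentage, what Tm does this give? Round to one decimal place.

80.6°C

Length n = 56. Counting bases: A=20, G=13, C=7, T=16
G+C = 20, so %GC = 20/56 × 100 = 35.714%
Salt term: 16.6 × (-0.292) = -4.847
GC term: 0.41 × 35.714 = 14.643; length term: −600/56 = −10.714
Tm = 81.5 + (-4.847) + 14.643 − 10.714 = 80.582 → 80.6°C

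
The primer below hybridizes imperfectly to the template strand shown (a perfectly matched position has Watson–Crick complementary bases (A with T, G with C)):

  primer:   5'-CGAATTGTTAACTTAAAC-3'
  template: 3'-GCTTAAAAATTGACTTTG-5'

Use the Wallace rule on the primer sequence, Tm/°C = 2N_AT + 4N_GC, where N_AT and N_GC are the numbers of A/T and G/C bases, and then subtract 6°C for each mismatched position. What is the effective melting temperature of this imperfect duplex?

34°C

Primer base counts: A=7, T=6, G=2, C=3 → A+T=13, G+C=5
Perfect-match Tm = 2(13) + 4(5) = 26 + 20 = 46°C
Mismatches (positions where the bases are not complementary): 2 (at positions 7, 14)
Effective Tm = 46 − 2×6 = 46 − 12 = 34°C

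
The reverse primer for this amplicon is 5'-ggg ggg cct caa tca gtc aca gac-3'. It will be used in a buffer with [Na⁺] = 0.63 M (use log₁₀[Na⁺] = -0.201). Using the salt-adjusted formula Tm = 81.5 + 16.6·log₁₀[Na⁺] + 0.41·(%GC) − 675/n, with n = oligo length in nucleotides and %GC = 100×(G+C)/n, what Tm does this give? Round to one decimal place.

Length n = 24. Counting bases: A=6, T=3, C=7, G=8
G+C = 15, so %GC = 15/24 × 100 = 62.5%
Salt term: 16.6 × (-0.201) = -3.337
GC term: 0.41 × 62.5 = 25.625; length term: −675/24 = −28.125
Tm = 81.5 + (-3.337) + 25.625 − 28.125 = 75.663 → 75.7°C

75.7°C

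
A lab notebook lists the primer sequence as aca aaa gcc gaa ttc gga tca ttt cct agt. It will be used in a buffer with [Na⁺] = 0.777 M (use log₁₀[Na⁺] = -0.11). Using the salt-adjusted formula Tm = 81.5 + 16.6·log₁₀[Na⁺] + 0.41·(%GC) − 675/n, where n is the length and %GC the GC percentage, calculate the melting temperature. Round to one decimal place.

Length n = 30. Base counts: T=8, C=7, G=5, A=10
G+C = 12, so %GC = 12/30 × 100 = 40%
Salt term: 16.6 × (-0.11) = -1.826
GC term: 0.41 × 40 = 16.4; length term: −675/30 = −22.5
Tm = 81.5 + (-1.826) + 16.4 − 22.5 = 73.574 → 73.6°C

73.6°C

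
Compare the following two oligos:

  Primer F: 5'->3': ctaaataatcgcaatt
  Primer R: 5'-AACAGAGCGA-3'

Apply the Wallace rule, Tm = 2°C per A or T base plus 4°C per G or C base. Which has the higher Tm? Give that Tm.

Primer F: A+T=12, G+C=4 → Tm = 2(12)+4(4) = 40°C
Primer R: A+T=5, G+C=5 → Tm = 2(5)+4(5) = 30°C
40°C vs 30°C → primer F is higher.

Primer F, 40°C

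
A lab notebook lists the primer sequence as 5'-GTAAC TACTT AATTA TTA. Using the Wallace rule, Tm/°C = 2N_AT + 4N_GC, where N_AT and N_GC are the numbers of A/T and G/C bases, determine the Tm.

42°C

Base counts: A=7, T=8, G=1, C=2
A+T = 15, G+C = 3
Tm = 2(15) + 4(3) = 30 + 12 = 42°C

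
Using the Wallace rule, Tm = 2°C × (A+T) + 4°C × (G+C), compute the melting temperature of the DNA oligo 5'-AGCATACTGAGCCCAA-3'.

Scanning the sequence gives T=2, A=6, G=3, C=5.
So N_AT = 8 and N_GC = 8.
Tm = 4·8 + 2·8 = 32 + 16 = 48°C

48°C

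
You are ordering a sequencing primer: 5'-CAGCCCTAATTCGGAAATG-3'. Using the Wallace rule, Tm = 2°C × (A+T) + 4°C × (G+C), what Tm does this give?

56°C

Scanning the sequence gives C=5, A=6, G=4, T=4.
A+T = 10, G+C = 9
Tm = 4·9 + 2·10 = 36 + 20 = 56°C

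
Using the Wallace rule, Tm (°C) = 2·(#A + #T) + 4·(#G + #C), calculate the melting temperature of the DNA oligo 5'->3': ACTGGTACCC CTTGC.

C=6, T=4, A=2, G=3
So N_AT = 6 and N_GC = 9.
Tm = 2×6 + 4×9 = 48°C

48°C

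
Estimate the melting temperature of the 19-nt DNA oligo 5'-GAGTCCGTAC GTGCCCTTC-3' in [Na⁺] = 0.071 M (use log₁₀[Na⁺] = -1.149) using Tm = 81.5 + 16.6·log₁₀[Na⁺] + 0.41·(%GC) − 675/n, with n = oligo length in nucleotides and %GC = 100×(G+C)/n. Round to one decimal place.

52.8°C

Length n = 19. Scanning the sequence gives G=5, T=5, A=2, C=7.
G+C = 12, so %GC = 12/19 × 100 = 63.158%
Salt term: 16.6 × (-1.149) = -19.073
GC term: 0.41 × 63.158 = 25.895; length term: −675/19 = −35.526
Tm = 81.5 + (-19.073) + 25.895 − 35.526 = 52.796 → 52.8°C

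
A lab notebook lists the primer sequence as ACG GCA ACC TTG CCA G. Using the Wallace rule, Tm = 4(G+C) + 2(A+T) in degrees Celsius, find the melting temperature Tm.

52°C

Scanning the sequence gives A=4, T=2, C=6, G=4.
A+T = 6, G+C = 10
Tm = 2×6 + 4×10 = 52°C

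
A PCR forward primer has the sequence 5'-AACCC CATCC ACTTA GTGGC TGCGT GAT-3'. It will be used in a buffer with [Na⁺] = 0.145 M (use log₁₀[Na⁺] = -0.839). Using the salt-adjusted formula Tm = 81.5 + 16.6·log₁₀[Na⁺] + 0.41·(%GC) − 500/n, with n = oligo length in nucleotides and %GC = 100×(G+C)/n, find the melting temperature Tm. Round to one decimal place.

Length n = 28. Counting bases: G=6, A=6, T=7, C=9
G+C = 15, so %GC = 15/28 × 100 = 53.571%
Salt term: 16.6 × (-0.839) = -13.927
GC term: 0.41 × 53.571 = 21.964; length term: −500/28 = −17.857
Tm = 81.5 + (-13.927) + 21.964 − 17.857 = 71.68 → 71.7°C

71.7°C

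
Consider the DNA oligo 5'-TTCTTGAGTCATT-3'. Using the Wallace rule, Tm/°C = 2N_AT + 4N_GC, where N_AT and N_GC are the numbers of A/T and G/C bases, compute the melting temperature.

Scanning the sequence gives G=2, T=7, C=2, A=2.
So N_AT = 9 and N_GC = 4.
Tm = 4·4 + 2·9 = 16 + 18 = 34°C

34°C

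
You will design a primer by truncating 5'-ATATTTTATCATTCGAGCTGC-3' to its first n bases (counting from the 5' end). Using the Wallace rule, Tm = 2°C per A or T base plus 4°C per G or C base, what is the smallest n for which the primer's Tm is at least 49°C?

n = 20

First 19 bases: ATATTTTATCATTCGAGCT → Tm = 48°C (< 49°C)
First 20 bases: ATATTTTATCATTCGAGCTG → Tm = 52°C (≥ 49°C)
Since every base adds ≥2°C, Tm only increases with n, so the threshold is first crossed at n = 20.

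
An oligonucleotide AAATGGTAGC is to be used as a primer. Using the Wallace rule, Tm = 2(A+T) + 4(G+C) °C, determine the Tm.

28°C

C=1, A=4, G=3, T=2
A+T = 6, G+C = 4
Tm = 2×6 + 4×4 = 28°C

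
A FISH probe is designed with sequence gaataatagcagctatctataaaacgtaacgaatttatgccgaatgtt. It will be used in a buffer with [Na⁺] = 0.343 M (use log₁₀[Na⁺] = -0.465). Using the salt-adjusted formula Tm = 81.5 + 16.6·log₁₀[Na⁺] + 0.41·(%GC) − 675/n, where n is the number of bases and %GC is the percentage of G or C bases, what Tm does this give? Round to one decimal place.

72.5°C

Length n = 48. Counting bases: G=8, A=19, T=14, C=7
G+C = 15, so %GC = 15/48 × 100 = 31.25%
Salt term: 16.6 × (-0.465) = -7.719
GC term: 0.41 × 31.25 = 12.812; length term: −675/48 = −14.062
Tm = 81.5 + (-7.719) + 12.812 − 14.062 = 72.531 → 72.5°C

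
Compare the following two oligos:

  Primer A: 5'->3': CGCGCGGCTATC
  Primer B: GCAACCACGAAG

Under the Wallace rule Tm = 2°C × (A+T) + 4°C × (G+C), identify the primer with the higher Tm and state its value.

Primer A, 42°C

Primer A: A+T=3, G+C=9 → Tm = 2(3)+4(9) = 42°C
Primer B: A+T=5, G+C=7 → Tm = 2(5)+4(7) = 38°C
42°C vs 38°C → primer A is higher.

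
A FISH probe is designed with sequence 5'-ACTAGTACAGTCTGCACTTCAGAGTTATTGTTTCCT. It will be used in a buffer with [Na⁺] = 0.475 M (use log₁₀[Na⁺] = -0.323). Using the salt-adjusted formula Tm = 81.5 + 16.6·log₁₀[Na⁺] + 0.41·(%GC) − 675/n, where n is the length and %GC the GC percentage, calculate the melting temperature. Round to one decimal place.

Length n = 36. Base counts: T=14, G=6, C=8, A=8
G+C = 14, so %GC = 14/36 × 100 = 38.889%
Salt term: 16.6 × (-0.323) = -5.362
GC term: 0.41 × 38.889 = 15.944; length term: −675/36 = −18.75
Tm = 81.5 + (-5.362) + 15.944 − 18.75 = 73.332 → 73.3°C

73.3°C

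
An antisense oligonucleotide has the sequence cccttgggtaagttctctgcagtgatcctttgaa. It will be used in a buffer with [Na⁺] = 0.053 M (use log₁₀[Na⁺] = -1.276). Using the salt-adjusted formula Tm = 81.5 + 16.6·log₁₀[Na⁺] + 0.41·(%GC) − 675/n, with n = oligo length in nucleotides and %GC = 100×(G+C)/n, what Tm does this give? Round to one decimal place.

59.8°C

Length n = 34. Base counts: T=12, C=8, G=8, A=6
G+C = 16, so %GC = 16/34 × 100 = 47.059%
Salt term: 16.6 × (-1.276) = -21.182
GC term: 0.41 × 47.059 = 19.294; length term: −675/34 = −19.853
Tm = 81.5 + (-21.182) + 19.294 − 19.853 = 59.759 → 59.8°C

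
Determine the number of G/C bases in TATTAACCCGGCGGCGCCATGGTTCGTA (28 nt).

Counting bases: T=7, A=5, G=8, C=8
G+C = 8 + 8 = 16

16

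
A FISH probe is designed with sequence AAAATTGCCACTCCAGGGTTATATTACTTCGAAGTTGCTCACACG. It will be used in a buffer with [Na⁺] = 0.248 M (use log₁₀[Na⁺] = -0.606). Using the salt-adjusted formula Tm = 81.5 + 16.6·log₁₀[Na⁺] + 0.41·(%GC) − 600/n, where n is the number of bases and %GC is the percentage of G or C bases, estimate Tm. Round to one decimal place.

Length n = 45. Counting bases: G=8, A=13, C=11, T=13
G+C = 19, so %GC = 19/45 × 100 = 42.222%
Salt term: 16.6 × (-0.606) = -10.06
GC term: 0.41 × 42.222 = 17.311; length term: −600/45 = −13.333
Tm = 81.5 + (-10.06) + 17.311 − 13.333 = 75.418 → 75.4°C

75.4°C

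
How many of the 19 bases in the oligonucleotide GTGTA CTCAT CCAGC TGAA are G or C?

9

Base counts: C=5, G=4, A=5, T=5
G+C = 4 + 5 = 9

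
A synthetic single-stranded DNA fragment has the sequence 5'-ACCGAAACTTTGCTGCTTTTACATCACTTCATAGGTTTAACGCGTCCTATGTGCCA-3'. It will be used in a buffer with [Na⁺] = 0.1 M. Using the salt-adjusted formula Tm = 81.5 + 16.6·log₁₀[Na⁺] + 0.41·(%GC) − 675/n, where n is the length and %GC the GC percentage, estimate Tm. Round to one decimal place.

70.4°C

Length n = 56. Counting bases: C=15, G=9, T=19, A=13
G+C = 24, so %GC = 24/56 × 100 = 42.857%
Salt term: 16.6 × (-1) = -16.6
GC term: 0.41 × 42.857 = 17.571; length term: −675/56 = −12.054
Tm = 81.5 + (-16.6) + 17.571 − 12.054 = 70.417 → 70.4°C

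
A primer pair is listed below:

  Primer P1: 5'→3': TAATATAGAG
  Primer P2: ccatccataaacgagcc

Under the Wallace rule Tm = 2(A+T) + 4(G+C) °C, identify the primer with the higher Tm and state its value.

Primer P2, 52°C

Primer P1: A+T=8, G+C=2 → Tm = 2(8)+4(2) = 24°C
Primer P2: A+T=8, G+C=9 → Tm = 2(8)+4(9) = 52°C
24°C vs 52°C → primer P2 is higher.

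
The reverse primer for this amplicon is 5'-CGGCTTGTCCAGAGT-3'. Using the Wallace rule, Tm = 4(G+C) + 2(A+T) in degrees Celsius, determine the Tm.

48°C

Counting bases: G=5, T=4, C=4, A=2
AT pairs contribute 6, GC pairs contribute 9.
Tm = 2(6) + 4(9) = 12 + 36 = 48°C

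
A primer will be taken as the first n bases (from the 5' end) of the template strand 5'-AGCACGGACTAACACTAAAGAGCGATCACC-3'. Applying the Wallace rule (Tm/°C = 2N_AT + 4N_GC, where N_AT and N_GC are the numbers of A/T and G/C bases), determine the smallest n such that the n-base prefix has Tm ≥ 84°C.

n = 29

First 28 bases: AGCACGGACTAACACTAAAGAGCGATCA → Tm = 82°C (< 84°C)
First 29 bases: AGCACGGACTAACACTAAAGAGCGATCAC → Tm = 86°C (≥ 84°C)
Each additional base adds 2°C (A/T) or 4°C (G/C), so Tm is non-decreasing in n; n = 29 is the first length to reach 84°C.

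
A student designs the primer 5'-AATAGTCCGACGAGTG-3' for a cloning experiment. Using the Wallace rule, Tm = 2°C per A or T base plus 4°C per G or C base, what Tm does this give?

Base counts: T=3, A=5, G=5, C=3
AT pairs contribute 8, GC pairs contribute 8.
Tm = 2(8) + 4(8) = 16 + 32 = 48°C

48°C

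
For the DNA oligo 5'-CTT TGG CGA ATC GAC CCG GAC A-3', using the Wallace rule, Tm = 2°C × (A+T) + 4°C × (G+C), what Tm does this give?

70°C

A=5, T=4, C=7, G=6
AT pairs contribute 9, GC pairs contribute 13.
Tm = 4·13 + 2·9 = 52 + 18 = 70°C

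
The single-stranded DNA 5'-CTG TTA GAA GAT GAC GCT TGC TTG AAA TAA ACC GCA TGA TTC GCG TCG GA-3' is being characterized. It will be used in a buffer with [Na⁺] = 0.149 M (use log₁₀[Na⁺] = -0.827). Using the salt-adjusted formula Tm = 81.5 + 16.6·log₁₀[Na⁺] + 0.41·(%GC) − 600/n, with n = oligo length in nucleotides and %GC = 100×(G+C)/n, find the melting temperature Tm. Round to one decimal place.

74.6°C

Length n = 50. Scanning the sequence gives G=13, A=14, T=13, C=10.
G+C = 23, so %GC = 23/50 × 100 = 46%
Salt term: 16.6 × (-0.827) = -13.728
GC term: 0.41 × 46 = 18.86; length term: −600/50 = −12
Tm = 81.5 + (-13.728) + 18.86 − 12 = 74.632 → 74.6°C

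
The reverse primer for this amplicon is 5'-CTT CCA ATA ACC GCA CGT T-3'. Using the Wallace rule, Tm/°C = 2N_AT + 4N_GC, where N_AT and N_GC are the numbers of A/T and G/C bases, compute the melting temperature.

Scanning the sequence gives G=2, A=5, T=5, C=7.
AT pairs contribute 10, GC pairs contribute 9.
Tm = 4·9 + 2·10 = 36 + 20 = 56°C

56°C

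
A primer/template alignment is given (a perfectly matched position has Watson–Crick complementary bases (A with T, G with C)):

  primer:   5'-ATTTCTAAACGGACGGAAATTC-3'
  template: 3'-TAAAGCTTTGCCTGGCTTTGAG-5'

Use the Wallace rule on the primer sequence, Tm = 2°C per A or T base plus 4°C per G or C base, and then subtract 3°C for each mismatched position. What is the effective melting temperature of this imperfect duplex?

Primer base counts: A=8, T=6, G=4, C=4 → A+T=14, G+C=8
Perfect-match Tm = 2(14) + 4(8) = 28 + 32 = 60°C
Mismatches (positions where the bases are not complementary): 3 (at positions 6, 15, 20)
Effective Tm = 60 − 3×3 = 60 − 9 = 51°C

51°C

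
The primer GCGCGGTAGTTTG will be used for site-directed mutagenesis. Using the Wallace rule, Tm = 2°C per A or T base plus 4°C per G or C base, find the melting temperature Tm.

42°C

Counting bases: C=2, T=4, G=6, A=1
A+T = 5, G+C = 8
Tm = 2(5) + 4(8) = 10 + 32 = 42°C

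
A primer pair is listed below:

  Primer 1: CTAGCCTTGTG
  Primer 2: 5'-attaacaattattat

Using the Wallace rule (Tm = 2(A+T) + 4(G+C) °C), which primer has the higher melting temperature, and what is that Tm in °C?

Primer 1, 34°C

Primer 1: A+T=5, G+C=6 → Tm = 2(5)+4(6) = 34°C
Primer 2: A+T=14, G+C=1 → Tm = 2(14)+4(1) = 32°C
34°C vs 32°C → primer 1 is higher.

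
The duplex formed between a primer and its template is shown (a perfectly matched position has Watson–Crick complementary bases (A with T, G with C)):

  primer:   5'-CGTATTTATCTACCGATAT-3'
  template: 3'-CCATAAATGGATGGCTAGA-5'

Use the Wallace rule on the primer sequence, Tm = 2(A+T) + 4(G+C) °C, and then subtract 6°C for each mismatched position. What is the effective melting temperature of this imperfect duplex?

32°C

Primer base counts: A=5, T=8, G=2, C=4 → A+T=13, G+C=6
Perfect-match Tm = 2(13) + 4(6) = 26 + 24 = 50°C
Mismatches (positions where the bases are not complementary): 3 (at positions 1, 9, 18)
Effective Tm = 50 − 3×6 = 50 − 18 = 32°C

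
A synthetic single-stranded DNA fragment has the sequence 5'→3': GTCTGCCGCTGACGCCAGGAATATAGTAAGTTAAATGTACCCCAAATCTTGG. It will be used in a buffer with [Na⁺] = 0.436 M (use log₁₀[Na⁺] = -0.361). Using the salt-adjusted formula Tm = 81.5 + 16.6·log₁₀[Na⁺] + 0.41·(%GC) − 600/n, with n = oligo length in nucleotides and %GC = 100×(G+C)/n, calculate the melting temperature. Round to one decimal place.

Length n = 52. Scanning the sequence gives C=12, G=12, A=15, T=13.
G+C = 24, so %GC = 24/52 × 100 = 46.154%
Salt term: 16.6 × (-0.361) = -5.993
GC term: 0.41 × 46.154 = 18.923; length term: −600/52 = −11.538
Tm = 81.5 + (-5.993) + 18.923 − 11.538 = 82.892 → 82.9°C

82.9°C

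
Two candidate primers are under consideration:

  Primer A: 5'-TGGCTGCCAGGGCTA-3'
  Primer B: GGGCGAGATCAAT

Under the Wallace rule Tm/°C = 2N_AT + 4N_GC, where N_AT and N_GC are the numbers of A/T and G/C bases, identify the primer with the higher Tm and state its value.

Primer A: A+T=5, G+C=10 → Tm = 2(5)+4(10) = 50°C
Primer B: A+T=6, G+C=7 → Tm = 2(6)+4(7) = 40°C
50°C vs 40°C → primer A is higher.

Primer A, 50°C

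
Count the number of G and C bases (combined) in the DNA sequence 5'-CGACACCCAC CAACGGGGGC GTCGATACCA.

20

Counting bases: G=8, A=8, C=12, T=2
G+C = 8 + 12 = 20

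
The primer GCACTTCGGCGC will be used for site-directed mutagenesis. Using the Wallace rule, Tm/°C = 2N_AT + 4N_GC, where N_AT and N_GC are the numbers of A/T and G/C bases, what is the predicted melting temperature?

Counting bases: A=1, T=2, G=4, C=5
A+T = 3, G+C = 9
Tm = 2(3) + 4(9) = 6 + 36 = 42°C

42°C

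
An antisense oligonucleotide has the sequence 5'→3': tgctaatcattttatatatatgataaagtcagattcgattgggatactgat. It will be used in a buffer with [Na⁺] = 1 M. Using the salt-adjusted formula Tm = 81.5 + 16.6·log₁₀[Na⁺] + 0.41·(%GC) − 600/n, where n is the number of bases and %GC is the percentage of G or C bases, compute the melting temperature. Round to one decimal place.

Length n = 51. C=5, T=20, A=17, G=9
G+C = 14, so %GC = 14/51 × 100 = 27.451%
Salt term: 16.6 × (0) = 0
GC term: 0.41 × 27.451 = 11.255; length term: −600/51 = −11.765
Tm = 81.5 + (0) + 11.255 − 11.765 = 80.99 → 81.0°C

81.0°C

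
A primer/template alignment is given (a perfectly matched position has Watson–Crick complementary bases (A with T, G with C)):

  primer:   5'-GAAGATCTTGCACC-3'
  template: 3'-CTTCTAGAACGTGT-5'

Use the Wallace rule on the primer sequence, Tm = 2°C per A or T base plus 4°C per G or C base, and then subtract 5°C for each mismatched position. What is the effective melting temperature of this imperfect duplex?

37°C

Primer base counts: A=4, T=3, G=3, C=4 → A+T=7, G+C=7
Perfect-match Tm = 2(7) + 4(7) = 14 + 28 = 42°C
Mismatches (positions where the bases are not complementary): 1 (at position 14)
Effective Tm = 42 − 1×5 = 42 − 5 = 37°C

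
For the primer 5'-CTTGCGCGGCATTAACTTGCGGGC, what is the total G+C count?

15

C=7, T=6, G=8, A=3
G+C = 8 + 7 = 15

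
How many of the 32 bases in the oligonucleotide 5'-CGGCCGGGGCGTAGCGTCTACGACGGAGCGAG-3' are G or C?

Scanning the sequence gives A=5, G=15, T=3, C=9.
Total G or C: 15 + 9 = 24

24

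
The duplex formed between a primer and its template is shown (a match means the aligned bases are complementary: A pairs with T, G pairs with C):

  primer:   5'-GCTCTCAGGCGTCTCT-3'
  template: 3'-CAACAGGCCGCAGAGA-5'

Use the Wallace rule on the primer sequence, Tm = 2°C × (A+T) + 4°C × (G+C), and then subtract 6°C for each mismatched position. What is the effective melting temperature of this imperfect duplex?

Primer base counts: A=1, T=5, G=4, C=6 → A+T=6, G+C=10
Perfect-match Tm = 2(6) + 4(10) = 12 + 40 = 52°C
Mismatches (positions where the bases are not complementary): 3 (at positions 2, 4, 7)
Effective Tm = 52 − 3×6 = 52 − 18 = 34°C

34°C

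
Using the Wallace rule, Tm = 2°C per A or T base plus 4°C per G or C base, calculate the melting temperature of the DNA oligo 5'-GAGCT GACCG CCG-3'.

46°C

A=2, T=1, G=5, C=5
AT pairs contribute 3, GC pairs contribute 10.
Tm = 2(3) + 4(10) = 6 + 40 = 46°C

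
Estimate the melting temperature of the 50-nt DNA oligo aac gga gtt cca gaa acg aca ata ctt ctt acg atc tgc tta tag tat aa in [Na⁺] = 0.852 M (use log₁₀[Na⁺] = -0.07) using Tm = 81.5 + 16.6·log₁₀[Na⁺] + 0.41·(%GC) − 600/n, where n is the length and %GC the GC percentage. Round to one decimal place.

Length n = 50. Base counts: A=18, C=10, T=14, G=8
G+C = 18, so %GC = 18/50 × 100 = 36%
Salt term: 16.6 × (-0.07) = -1.162
GC term: 0.41 × 36 = 14.76; length term: −600/50 = −12
Tm = 81.5 + (-1.162) + 14.76 − 12 = 83.098 → 83.1°C

83.1°C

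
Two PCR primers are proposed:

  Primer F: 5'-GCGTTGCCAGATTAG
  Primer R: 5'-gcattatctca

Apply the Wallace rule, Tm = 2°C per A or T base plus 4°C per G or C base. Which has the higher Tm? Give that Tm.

Primer F, 46°C

Primer F: A+T=7, G+C=8 → Tm = 2(7)+4(8) = 46°C
Primer R: A+T=7, G+C=4 → Tm = 2(7)+4(4) = 30°C
46°C vs 30°C → primer F is higher.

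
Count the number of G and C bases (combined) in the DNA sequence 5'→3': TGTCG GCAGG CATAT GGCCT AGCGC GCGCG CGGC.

25

Counting bases: T=5, A=4, G=14, C=11
G+C = 14 + 11 = 25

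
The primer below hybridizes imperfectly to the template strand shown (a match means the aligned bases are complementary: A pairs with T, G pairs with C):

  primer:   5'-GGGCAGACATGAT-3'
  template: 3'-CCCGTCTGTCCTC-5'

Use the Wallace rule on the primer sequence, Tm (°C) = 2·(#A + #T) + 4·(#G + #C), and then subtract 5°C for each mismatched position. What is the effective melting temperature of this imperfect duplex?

Primer base counts: A=4, T=2, G=5, C=2 → A+T=6, G+C=7
Perfect-match Tm = 2(6) + 4(7) = 12 + 28 = 40°C
Mismatches (positions where the bases are not complementary): 2 (at positions 10, 13)
Effective Tm = 40 − 2×5 = 40 − 10 = 30°C

30°C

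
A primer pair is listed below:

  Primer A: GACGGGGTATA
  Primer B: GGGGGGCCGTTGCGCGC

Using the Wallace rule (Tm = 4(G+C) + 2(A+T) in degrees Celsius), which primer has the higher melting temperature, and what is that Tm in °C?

Primer A: A+T=5, G+C=6 → Tm = 2(5)+4(6) = 34°C
Primer B: A+T=2, G+C=15 → Tm = 2(2)+4(15) = 64°C
34°C vs 64°C → primer B is higher.

Primer B, 64°C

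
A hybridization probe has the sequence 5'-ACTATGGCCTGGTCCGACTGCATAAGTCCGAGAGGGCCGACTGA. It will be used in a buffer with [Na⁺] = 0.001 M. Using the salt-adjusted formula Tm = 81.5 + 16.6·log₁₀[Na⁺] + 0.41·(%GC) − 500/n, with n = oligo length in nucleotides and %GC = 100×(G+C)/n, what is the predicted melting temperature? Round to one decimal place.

44.6°C

Length n = 44. G=14, A=10, C=12, T=8
G+C = 26, so %GC = 26/44 × 100 = 59.091%
Salt term: 16.6 × (-3) = -49.8
GC term: 0.41 × 59.091 = 24.227; length term: −500/44 = −11.364
Tm = 81.5 + (-49.8) + 24.227 − 11.364 = 44.563 → 44.6°C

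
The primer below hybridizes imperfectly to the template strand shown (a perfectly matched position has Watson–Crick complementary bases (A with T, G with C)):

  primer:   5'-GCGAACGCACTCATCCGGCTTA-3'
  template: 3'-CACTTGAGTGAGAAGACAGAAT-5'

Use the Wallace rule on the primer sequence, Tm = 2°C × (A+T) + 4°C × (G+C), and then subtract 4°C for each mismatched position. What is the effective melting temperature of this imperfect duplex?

Primer base counts: A=5, T=4, G=5, C=8 → A+T=9, G+C=13
Perfect-match Tm = 2(9) + 4(13) = 18 + 52 = 70°C
Mismatches (positions where the bases are not complementary): 5 (at positions 2, 7, 13, 16, 18)
Effective Tm = 70 − 5×4 = 70 − 20 = 50°C

50°C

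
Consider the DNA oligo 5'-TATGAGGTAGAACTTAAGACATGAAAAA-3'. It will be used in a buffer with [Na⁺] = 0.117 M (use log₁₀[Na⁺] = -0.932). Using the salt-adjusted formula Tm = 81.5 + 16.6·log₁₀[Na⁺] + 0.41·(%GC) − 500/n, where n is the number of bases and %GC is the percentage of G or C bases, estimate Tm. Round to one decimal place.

59.9°C

Length n = 28. Base counts: A=14, C=2, T=6, G=6
G+C = 8, so %GC = 8/28 × 100 = 28.571%
Salt term: 16.6 × (-0.932) = -15.471
GC term: 0.41 × 28.571 = 11.714; length term: −500/28 = −17.857
Tm = 81.5 + (-15.471) + 11.714 − 17.857 = 59.886 → 59.9°C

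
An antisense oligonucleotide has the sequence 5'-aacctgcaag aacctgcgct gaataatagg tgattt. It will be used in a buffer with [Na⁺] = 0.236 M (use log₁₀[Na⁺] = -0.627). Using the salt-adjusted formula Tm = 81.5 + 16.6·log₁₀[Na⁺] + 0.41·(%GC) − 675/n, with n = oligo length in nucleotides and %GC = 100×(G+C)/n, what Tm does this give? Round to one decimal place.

Length n = 36. Scanning the sequence gives G=8, T=9, C=7, A=12.
G+C = 15, so %GC = 15/36 × 100 = 41.667%
Salt term: 16.6 × (-0.627) = -10.408
GC term: 0.41 × 41.667 = 17.083; length term: −675/36 = −18.75
Tm = 81.5 + (-10.408) + 17.083 − 18.75 = 69.425 → 69.4°C

69.4°C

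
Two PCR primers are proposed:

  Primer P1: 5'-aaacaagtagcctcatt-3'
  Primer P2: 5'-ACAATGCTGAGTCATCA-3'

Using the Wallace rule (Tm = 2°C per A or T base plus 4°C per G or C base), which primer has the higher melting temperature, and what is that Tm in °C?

Primer P1: A+T=11, G+C=6 → Tm = 2(11)+4(6) = 46°C
Primer P2: A+T=10, G+C=7 → Tm = 2(10)+4(7) = 48°C
46°C vs 48°C → primer P2 is higher.

Primer P2, 48°C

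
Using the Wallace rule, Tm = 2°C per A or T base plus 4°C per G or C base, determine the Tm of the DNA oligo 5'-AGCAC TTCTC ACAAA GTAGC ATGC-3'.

C=7, G=4, T=5, A=8
So N_AT = 13 and N_GC = 11.
Tm = 2×13 + 4×11 = 70°C

70°C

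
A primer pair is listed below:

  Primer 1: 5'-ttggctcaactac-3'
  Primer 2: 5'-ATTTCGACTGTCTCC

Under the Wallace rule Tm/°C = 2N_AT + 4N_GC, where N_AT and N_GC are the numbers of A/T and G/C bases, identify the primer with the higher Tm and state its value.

Primer 1: A+T=7, G+C=6 → Tm = 2(7)+4(6) = 38°C
Primer 2: A+T=8, G+C=7 → Tm = 2(8)+4(7) = 44°C
38°C vs 44°C → primer 2 is higher.

Primer 2, 44°C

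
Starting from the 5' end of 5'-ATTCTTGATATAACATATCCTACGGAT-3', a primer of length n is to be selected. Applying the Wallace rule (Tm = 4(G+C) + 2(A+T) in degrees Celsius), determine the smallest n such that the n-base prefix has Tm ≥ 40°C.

First 16 bases: ATTCTTGATATAACAT → Tm = 38°C (< 40°C)
First 17 bases: ATTCTTGATATAACATA → Tm = 40°C (≥ 40°C)
Since every base adds ≥2°C, Tm only increases with n, so the threshold is first crossed at n = 17.

n = 17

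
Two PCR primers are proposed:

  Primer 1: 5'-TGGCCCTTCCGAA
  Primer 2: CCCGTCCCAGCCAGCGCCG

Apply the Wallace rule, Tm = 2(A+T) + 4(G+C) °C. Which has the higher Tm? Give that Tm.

Primer 2, 70°C

Primer 1: A+T=5, G+C=8 → Tm = 2(5)+4(8) = 42°C
Primer 2: A+T=3, G+C=16 → Tm = 2(3)+4(16) = 70°C
42°C vs 70°C → primer 2 is higher.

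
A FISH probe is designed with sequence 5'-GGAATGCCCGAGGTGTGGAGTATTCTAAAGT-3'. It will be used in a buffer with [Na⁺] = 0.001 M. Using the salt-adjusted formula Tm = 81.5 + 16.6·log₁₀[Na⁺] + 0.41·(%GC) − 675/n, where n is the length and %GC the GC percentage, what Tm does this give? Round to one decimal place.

29.8°C

Length n = 31. Counting bases: C=4, T=8, G=11, A=8
G+C = 15, so %GC = 15/31 × 100 = 48.387%
Salt term: 16.6 × (-3) = -49.8
GC term: 0.41 × 48.387 = 19.839; length term: −675/31 = −21.774
Tm = 81.5 + (-49.8) + 19.839 − 21.774 = 29.765 → 29.8°C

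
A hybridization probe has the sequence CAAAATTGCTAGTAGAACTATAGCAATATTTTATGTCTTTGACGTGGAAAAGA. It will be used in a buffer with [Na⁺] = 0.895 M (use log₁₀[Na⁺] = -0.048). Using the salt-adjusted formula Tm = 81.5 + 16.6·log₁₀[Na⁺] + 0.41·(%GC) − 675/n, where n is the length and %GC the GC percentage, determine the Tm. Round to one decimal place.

Length n = 53. Base counts: A=20, T=17, G=10, C=6
G+C = 16, so %GC = 16/53 × 100 = 30.189%
Salt term: 16.6 × (-0.048) = -0.797
GC term: 0.41 × 30.189 = 12.377; length term: −675/53 = −12.736
Tm = 81.5 + (-0.797) + 12.377 − 12.736 = 80.344 → 80.3°C

80.3°C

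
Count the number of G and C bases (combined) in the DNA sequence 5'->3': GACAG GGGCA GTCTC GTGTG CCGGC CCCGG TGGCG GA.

28

T=5, G=17, A=4, C=11
Total G or C: 17 + 11 = 28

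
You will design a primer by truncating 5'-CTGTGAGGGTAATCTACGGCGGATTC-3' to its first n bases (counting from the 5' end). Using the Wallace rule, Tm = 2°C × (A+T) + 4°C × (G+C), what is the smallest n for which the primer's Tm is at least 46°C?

First 15 bases: CTGTGAGGGTAATCT → Tm = 44°C (< 46°C)
First 16 bases: CTGTGAGGGTAATCTA → Tm = 46°C (≥ 46°C)
Each additional base adds 2°C (A/T) or 4°C (G/C), so Tm is non-decreasing in n; n = 16 is the first length to reach 46°C.

n = 16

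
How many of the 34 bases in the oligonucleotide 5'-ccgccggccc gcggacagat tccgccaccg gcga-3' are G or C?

27

Base counts: C=16, T=2, A=5, G=11
G+C = 11 + 16 = 27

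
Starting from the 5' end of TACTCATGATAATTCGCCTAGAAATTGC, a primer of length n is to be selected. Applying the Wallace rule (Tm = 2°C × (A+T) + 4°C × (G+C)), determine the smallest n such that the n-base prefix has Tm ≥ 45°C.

n = 17

First 16 bases: TACTCATGATAATTCG → Tm = 42°C (< 45°C)
First 17 bases: TACTCATGATAATTCGC → Tm = 46°C (≥ 45°C)
Since every base adds ≥2°C, Tm only increases with n, so the threshold is first crossed at n = 17.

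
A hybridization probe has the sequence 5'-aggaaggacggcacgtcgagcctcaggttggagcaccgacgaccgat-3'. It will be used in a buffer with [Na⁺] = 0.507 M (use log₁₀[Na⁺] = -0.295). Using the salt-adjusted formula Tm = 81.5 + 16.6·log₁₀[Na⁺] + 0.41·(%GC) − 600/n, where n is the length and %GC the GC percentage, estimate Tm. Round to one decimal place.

90.0°C

Length n = 47. Counting bases: T=5, G=17, C=13, A=12
G+C = 30, so %GC = 30/47 × 100 = 63.83%
Salt term: 16.6 × (-0.295) = -4.897
GC term: 0.41 × 63.83 = 26.17; length term: −600/47 = −12.766
Tm = 81.5 + (-4.897) + 26.17 − 12.766 = 90.007 → 90.0°C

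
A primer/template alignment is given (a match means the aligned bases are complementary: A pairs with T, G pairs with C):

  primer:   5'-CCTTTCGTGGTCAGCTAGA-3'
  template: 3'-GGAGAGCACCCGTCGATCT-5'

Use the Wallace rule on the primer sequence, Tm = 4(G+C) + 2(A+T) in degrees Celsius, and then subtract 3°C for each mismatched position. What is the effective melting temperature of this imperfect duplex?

52°C

Primer base counts: A=3, T=6, G=5, C=5 → A+T=9, G+C=10
Perfect-match Tm = 2(9) + 4(10) = 18 + 40 = 58°C
Mismatches (positions where the bases are not complementary): 2 (at positions 4, 11)
Effective Tm = 58 − 2×3 = 58 − 6 = 52°C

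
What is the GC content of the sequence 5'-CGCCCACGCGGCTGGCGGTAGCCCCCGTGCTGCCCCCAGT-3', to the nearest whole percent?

80%

G=13, C=19, A=3, T=5
G+C = 13 + 19 = 32 out of 40 bases
%GC = 32/40 × 100 = 80% ≈ 80%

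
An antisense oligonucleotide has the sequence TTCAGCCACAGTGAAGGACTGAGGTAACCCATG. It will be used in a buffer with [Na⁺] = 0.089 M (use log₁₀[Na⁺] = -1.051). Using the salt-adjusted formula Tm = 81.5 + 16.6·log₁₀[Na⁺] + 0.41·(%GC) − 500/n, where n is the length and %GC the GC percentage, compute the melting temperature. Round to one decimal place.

70.0°C

Length n = 33. G=9, C=8, A=10, T=6
G+C = 17, so %GC = 17/33 × 100 = 51.515%
Salt term: 16.6 × (-1.051) = -17.447
GC term: 0.41 × 51.515 = 21.121; length term: −500/33 = −15.152
Tm = 81.5 + (-17.447) + 21.121 − 15.152 = 70.022 → 70.0°C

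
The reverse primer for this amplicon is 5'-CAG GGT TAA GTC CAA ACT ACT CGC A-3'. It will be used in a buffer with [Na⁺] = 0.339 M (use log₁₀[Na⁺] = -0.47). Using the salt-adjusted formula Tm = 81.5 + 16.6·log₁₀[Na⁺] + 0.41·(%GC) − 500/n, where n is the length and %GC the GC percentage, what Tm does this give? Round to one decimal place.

Length n = 25. Scanning the sequence gives G=5, C=7, T=5, A=8.
G+C = 12, so %GC = 12/25 × 100 = 48%
Salt term: 16.6 × (-0.47) = -7.802
GC term: 0.41 × 48 = 19.68; length term: −500/25 = −20
Tm = 81.5 + (-7.802) + 19.68 − 20 = 73.378 → 73.4°C

73.4°C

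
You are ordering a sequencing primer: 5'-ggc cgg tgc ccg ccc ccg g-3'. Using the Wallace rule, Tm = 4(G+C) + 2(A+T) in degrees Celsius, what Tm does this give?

74°C

C=10, T=1, A=0, G=8
So N_AT = 1 and N_GC = 18.
Tm = 4·18 + 2·1 = 72 + 2 = 74°C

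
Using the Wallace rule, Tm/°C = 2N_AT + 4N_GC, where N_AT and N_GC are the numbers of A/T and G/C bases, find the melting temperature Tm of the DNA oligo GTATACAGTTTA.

30°C

Base counts: A=4, G=2, C=1, T=5
AT pairs contribute 9, GC pairs contribute 3.
Tm = 4·3 + 2·9 = 12 + 18 = 30°C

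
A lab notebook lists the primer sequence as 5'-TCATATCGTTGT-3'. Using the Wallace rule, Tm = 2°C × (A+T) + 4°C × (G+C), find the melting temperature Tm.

Counting bases: C=2, A=2, T=6, G=2
AT pairs contribute 8, GC pairs contribute 4.
Tm = 2(8) + 4(4) = 16 + 16 = 32°C

32°C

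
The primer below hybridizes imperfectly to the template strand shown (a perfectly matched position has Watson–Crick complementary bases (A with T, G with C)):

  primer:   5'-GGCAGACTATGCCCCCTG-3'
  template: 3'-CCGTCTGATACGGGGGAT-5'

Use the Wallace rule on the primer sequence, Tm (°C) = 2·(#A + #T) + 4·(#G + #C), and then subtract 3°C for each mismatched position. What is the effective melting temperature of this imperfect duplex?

Primer base counts: A=3, T=3, G=5, C=7 → A+T=6, G+C=12
Perfect-match Tm = 2(6) + 4(12) = 12 + 48 = 60°C
Mismatches (positions where the bases are not complementary): 1 (at position 18)
Effective Tm = 60 − 1×3 = 60 − 3 = 57°C

57°C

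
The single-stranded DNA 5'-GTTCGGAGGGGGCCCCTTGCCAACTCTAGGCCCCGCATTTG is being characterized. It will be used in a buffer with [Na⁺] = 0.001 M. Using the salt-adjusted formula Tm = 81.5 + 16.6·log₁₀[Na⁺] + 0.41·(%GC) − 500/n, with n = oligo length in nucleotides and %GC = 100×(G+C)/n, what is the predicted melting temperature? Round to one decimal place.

Length n = 41. Scanning the sequence gives G=13, C=14, A=5, T=9.
G+C = 27, so %GC = 27/41 × 100 = 65.854%
Salt term: 16.6 × (-3) = -49.8
GC term: 0.41 × 65.854 = 27; length term: −500/41 = −12.195
Tm = 81.5 + (-49.8) + 27 − 12.195 = 46.505 → 46.5°C

46.5°C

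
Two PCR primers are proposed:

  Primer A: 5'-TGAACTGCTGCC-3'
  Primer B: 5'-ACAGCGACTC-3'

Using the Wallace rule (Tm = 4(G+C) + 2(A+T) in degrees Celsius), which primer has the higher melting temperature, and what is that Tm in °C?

Primer A, 38°C

Primer A: A+T=5, G+C=7 → Tm = 2(5)+4(7) = 38°C
Primer B: A+T=4, G+C=6 → Tm = 2(4)+4(6) = 32°C
38°C vs 32°C → primer A is higher.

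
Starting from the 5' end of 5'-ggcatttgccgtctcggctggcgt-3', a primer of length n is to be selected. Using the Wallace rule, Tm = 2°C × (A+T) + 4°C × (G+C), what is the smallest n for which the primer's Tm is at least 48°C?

n = 15

First 14 bases: GGCATTTGCCGTCT → Tm = 44°C (< 48°C)
First 15 bases: GGCATTTGCCGTCTC → Tm = 48°C (≥ 48°C)
Each additional base adds 2°C (A/T) or 4°C (G/C), so Tm is non-decreasing in n; n = 15 is the first length to reach 48°C.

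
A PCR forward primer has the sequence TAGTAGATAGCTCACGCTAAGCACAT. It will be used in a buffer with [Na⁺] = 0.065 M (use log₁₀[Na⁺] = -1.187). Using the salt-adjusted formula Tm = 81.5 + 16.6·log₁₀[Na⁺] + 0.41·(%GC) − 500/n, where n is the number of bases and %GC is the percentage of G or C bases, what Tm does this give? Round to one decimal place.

59.9°C

Length n = 26. Scanning the sequence gives C=6, G=5, T=6, A=9.
G+C = 11, so %GC = 11/26 × 100 = 42.308%
Salt term: 16.6 × (-1.187) = -19.704
GC term: 0.41 × 42.308 = 17.346; length term: −500/26 = −19.231
Tm = 81.5 + (-19.704) + 17.346 − 19.231 = 59.911 → 59.9°C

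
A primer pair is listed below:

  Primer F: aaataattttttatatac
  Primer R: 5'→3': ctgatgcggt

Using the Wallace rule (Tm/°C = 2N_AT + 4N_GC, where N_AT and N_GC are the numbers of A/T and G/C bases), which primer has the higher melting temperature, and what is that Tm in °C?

Primer F: A+T=17, G+C=1 → Tm = 2(17)+4(1) = 38°C
Primer R: A+T=4, G+C=6 → Tm = 2(4)+4(6) = 32°C
38°C vs 32°C → primer F is higher.

Primer F, 38°C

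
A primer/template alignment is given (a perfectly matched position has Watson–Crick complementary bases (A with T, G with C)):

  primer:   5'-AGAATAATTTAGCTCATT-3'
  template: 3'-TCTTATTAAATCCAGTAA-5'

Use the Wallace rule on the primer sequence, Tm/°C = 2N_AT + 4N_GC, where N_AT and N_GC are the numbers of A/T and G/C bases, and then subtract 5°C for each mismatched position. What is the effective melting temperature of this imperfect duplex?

39°C

Primer base counts: A=7, T=7, G=2, C=2 → A+T=14, G+C=4
Perfect-match Tm = 2(14) + 4(4) = 28 + 16 = 44°C
Mismatches (positions where the bases are not complementary): 1 (at position 13)
Effective Tm = 44 − 1×5 = 44 − 5 = 39°C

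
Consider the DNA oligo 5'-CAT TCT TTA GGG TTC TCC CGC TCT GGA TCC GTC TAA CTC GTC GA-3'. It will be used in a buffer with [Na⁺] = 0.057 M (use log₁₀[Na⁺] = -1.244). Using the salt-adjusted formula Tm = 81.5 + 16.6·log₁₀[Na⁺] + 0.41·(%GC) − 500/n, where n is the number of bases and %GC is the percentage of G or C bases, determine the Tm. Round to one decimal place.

70.9°C

Length n = 44. G=9, C=14, T=15, A=6
G+C = 23, so %GC = 23/44 × 100 = 52.273%
Salt term: 16.6 × (-1.244) = -20.65
GC term: 0.41 × 52.273 = 21.432; length term: −500/44 = −11.364
Tm = 81.5 + (-20.65) + 21.432 − 11.364 = 70.918 → 70.9°C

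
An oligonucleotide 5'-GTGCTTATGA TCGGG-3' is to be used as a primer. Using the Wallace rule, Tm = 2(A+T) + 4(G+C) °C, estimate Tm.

Base counts: T=5, G=6, A=2, C=2
So N_AT = 7 and N_GC = 8.
Tm = 2(7) + 4(8) = 14 + 32 = 46°C

46°C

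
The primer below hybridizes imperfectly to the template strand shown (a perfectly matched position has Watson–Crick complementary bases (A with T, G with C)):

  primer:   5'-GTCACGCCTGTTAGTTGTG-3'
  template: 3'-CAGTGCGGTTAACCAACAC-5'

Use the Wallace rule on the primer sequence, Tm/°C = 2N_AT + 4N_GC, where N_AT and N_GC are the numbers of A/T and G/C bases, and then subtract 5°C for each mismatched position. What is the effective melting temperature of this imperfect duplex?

Primer base counts: A=2, T=7, G=6, C=4 → A+T=9, G+C=10
Perfect-match Tm = 2(9) + 4(10) = 18 + 40 = 58°C
Mismatches (positions where the bases are not complementary): 3 (at positions 9, 10, 13)
Effective Tm = 58 − 3×5 = 58 − 15 = 43°C

43°C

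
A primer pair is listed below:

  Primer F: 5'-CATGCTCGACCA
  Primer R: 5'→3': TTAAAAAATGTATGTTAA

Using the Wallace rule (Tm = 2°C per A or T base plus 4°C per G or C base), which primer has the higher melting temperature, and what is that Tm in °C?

Primer R, 40°C

Primer F: A+T=5, G+C=7 → Tm = 2(5)+4(7) = 38°C
Primer R: A+T=16, G+C=2 → Tm = 2(16)+4(2) = 40°C
38°C vs 40°C → primer R is higher.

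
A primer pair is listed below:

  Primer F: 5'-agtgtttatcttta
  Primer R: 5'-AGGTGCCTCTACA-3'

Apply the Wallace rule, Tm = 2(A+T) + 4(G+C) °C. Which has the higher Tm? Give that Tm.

Primer R, 40°C

Primer F: A+T=11, G+C=3 → Tm = 2(11)+4(3) = 34°C
Primer R: A+T=6, G+C=7 → Tm = 2(6)+4(7) = 40°C
34°C vs 40°C → primer R is higher.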